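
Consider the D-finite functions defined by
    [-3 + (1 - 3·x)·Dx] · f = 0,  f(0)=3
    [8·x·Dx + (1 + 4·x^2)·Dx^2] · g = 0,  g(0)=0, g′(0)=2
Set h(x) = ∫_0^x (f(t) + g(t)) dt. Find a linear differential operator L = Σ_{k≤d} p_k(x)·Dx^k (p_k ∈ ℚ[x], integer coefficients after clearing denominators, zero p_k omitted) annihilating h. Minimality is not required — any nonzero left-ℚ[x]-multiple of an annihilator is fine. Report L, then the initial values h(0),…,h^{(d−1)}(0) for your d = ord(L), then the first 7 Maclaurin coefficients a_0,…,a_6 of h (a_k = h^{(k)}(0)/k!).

f: a_k = 3, 9, 27, 81, 243, 729, 2187, …
g: a_k = 0, 2, 0, -8/3, 0, 32/5, 0, …
L₀ := lclm(L_f,L_g); ord L₀ ≤ 1+2.
h=∫h₀ ⇒ L = L₀·Dx.
L = (-24 + 288·x + 288·x^2)·Dx^2 + (31 - 24·x + 204·x^2 + 288·x^3)·Dx^3 + (-3 + 5·x + 20·x^3 + 48·x^4)·Dx^4  (order 4).
h: a_k = 0, 3, 11/2, 9, 235/12, 243/5, 3677/30, …
ICs: h(0) = 0, h′(0) = 3, h′′(0) = 11, h′′′(0) = 54.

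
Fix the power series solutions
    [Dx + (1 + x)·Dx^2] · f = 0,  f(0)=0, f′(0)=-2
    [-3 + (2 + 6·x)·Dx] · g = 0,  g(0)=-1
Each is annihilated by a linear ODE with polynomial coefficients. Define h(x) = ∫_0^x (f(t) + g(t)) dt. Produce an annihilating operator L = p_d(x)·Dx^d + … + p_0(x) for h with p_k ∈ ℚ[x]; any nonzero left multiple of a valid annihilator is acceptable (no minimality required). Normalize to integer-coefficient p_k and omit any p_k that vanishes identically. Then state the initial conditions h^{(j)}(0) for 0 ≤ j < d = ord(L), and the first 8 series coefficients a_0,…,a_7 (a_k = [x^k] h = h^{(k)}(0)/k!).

L = (-15 + 9·x)·Dx^2 + (-19 - 6·x + 45·x^2)·Dx^3 + (-2 - 2·x + 18·x^2 + 18·x^3)·Dx^4  (order 4).
h: a_k = 0, -1, -7/4, 17/24, -113/192, 469/640, -9017/7680, 46951/21504, …
ICs: h(0) = 0, h′(0) = -1, h′′(0) = -7/2, h′′′(0) = 17/4.

f: a_k = 0, -2, 1, -2/3, 1/2, -2/5, 1/3, -2/7, …
g: a_k = -1, -3/2, 9/8, -27/16, 405/128, -1701/256, 15309/1024, -72171/2048, …
L₀ := lclm(L_f,L_g); ord L₀ ≤ 2+1.
h=∫h₀ ⇒ L = L₀·Dx.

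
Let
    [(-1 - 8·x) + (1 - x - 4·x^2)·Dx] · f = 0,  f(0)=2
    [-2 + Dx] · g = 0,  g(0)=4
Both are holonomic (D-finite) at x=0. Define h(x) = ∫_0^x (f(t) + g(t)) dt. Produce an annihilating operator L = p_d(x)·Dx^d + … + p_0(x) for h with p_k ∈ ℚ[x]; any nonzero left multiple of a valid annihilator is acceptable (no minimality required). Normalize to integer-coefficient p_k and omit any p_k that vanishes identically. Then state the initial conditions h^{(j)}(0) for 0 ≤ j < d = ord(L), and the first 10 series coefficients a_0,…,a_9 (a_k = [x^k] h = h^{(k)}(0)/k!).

L = (-16 - 20·x - 240·x^2 - 128·x^3)·Dx + (6 + 32·x + 124·x^2 - 32·x^3 - 64·x^4)·Dx^2 + (1 - 11·x - 2·x^2 + 48·x^3 + 32·x^4)·Dx^3  (order 3).
h: a_k = 0, 6, 5, 6, 35/6, 182/15, 983/45, 16306/315, 138931/1260, 733958/2835, …
ICs: h(0) = 0, h′(0) = 6, h′′(0) = 10.

f: a_k = 2, 2, 10, 18, 58, 130, 362, 882, 2330, 5858, …
g: a_k = 4, 8, 8, 16/3, 8/3, 16/15, 16/45, 32/315, 8/315, 16/2835, …
Weyl lclm of L_f,L_g ⇒ L₀ (ord ≤ 2).
h=∫₀ˣh₀: take L = L₀·Dx.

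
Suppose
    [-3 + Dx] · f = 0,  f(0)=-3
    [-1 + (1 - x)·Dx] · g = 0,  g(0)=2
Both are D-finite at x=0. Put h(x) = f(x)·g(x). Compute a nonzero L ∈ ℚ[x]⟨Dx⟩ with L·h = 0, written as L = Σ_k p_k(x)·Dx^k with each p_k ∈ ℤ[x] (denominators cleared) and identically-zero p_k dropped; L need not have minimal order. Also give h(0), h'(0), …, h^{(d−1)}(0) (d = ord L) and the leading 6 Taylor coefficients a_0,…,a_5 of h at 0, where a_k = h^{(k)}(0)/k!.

f: a_k = -3, -9, -27/2, -27/2, -81/8, -243/40, …
g: a_k = 2, 2, 2, 2, 2, 2, …
h₀=f·g: eliminate ⇒ L₀, order ≤ 1·1.
L = (4 - 3·x) + (-1 + x)·Dx  (order 1).
h: a_k = -6, -24, -51, -78, -393/4, -552/5, …
ICs: h(0) = -6.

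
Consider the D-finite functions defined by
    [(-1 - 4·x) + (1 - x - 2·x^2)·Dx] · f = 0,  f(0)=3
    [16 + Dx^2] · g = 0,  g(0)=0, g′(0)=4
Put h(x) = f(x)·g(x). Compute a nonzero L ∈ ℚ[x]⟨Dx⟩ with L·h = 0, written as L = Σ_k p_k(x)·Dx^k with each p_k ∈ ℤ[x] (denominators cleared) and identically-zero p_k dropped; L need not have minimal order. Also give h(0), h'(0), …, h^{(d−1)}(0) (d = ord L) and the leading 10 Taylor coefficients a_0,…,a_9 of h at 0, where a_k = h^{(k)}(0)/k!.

L = (-12 + 16·x + 32·x^2) + (2 + 8·x)·Dx + (-1 + x + 2·x^2)·Dx^2  (order 2).
h: a_k = 0, 12, 12, 4, 28, 308/5, 588/5, 4852/21, 48956/105, 879332/945, …
ICs: h(0) = 0, h′(0) = 12.

f: a_k = 3, 3, 9, 15, 33, 63, 129, 255, 513, 1023, …
g: a_k = 0, 4, 0, -32/3, 0, 128/15, 0, -1024/315, 0, 2048/2835, …
Sym-product of L_f,L_g gives L₀ (≤ ord 2).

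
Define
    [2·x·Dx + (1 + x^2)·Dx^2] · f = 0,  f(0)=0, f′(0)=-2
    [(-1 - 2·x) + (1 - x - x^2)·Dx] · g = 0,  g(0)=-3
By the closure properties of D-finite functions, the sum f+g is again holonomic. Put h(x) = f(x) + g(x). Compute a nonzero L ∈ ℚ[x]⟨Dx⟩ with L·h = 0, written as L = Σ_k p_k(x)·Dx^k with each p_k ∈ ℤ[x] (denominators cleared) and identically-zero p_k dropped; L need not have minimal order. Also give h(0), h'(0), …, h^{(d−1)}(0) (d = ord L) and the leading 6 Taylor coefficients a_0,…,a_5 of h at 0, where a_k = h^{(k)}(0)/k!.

L = (4 - 16·x - 64·x^2 - 72·x^3 - 66·x^4 - 6·x^6)·Dx + (-10 - 24·x - 28·x^2 - 60·x^3 - 65·x^4 - 50·x^5 - 3·x^6 - 6·x^7)·Dx^2 + (2 + 2·x + 2·x^2 - 8·x^3 - 5·x^4 - 11·x^5 - 6·x^6 - x^7 - x^8)·Dx^3  (order 3).
h: a_k = -3, -5, -6, -25/3, -15, -122/5, …
ICs: h(0) = -3, h′(0) = -5, h′′(0) = -12.

f: a_k = 0, -2, 0, 2/3, 0, -2/5, …
g: a_k = -3, -3, -6, -9, -15, -24, …
h₀=f+g: left-lcm gives L₀, ord ≤ 3.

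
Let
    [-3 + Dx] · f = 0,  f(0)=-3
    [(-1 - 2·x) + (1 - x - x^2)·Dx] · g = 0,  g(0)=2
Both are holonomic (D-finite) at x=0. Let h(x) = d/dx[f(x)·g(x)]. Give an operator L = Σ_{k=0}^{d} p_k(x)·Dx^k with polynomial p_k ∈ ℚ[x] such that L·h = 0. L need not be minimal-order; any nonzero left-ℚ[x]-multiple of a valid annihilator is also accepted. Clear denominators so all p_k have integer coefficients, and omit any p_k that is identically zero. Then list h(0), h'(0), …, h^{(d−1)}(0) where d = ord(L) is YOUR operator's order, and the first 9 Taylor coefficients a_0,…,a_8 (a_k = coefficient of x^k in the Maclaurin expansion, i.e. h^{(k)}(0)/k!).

f: a_k = -3, -9, -27/2, -27/2, -81/8, -243/40, -243/80, -729/560, -2187/4480, …
g: a_k = 2, 2, 4, 6, 10, 16, 26, 42, 68, …
h₀=f·g: eliminate ⇒ L₀, order ≤ 1·1.
Derive L from L₀ (diff closure).
L = (19 - 6·x - 21·x^2 + 6·x^3 + 9·x^4) + (-4 + 5·x + 6·x^2 - 4·x^3 - 3·x^4)·Dx  (order 1).
h: a_k = -24, -114, -324, -741, -1527, -59607/20, -56331/10, -2917443/280, -10621719/560, …
ICs: h(0) = -24.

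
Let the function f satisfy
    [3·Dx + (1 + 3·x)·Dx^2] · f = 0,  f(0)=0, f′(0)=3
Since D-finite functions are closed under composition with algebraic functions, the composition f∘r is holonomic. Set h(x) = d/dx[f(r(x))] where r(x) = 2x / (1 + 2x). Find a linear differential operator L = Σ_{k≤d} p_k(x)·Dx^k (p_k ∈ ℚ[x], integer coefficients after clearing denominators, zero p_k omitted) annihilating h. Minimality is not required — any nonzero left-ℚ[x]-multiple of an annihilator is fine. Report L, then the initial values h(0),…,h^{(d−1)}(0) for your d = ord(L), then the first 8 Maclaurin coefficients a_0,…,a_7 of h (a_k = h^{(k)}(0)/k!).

f: a_k = 0, 3, -9/2, 9, -81/4, 243/5, -243/2, 2187/7, …
f∘r: x↦r, Dx↦Dx/r' in L_f ⇒ L₀.
h₀' ⇒ L via d/dx closure of L₀.
L = (10 + 32·x) + (1 + 10·x + 16·x^2)·Dx  (order 1).
h: a_k = 6, -60, 504, -4080, 32736, -262080, 2097024, -16776960, …
ICs: h(0) = 6.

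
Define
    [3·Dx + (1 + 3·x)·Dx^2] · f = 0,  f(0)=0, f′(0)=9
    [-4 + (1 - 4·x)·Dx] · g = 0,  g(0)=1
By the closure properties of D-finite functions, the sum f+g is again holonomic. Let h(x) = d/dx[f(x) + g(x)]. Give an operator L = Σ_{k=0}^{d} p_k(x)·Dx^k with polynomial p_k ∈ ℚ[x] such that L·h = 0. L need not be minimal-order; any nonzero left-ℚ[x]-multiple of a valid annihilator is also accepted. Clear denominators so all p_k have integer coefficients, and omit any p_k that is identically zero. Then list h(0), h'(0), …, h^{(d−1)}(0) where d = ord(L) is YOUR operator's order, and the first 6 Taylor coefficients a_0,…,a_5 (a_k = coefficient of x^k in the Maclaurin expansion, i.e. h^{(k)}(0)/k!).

f: a_k = 0, 9, -27/2, 27, -243/4, 729/5, …
g: a_k = 1, 4, 16, 64, 256, 1024, …
Sum ⇒ L₀ = lclm(L_f,L_g) in ℚ(x)⟨Dx⟩.
Differentiate: ansatz ord ≤ ord L₀ ⇒ L.
L = (-432 - 288·x) + (-78 - 720·x - 576·x^2)·Dx + (11 + x - 144·x^2 - 144·x^3)·Dx^2  (order 2).
h: a_k = 13, 5, 273, 781, 5849, 22389, …
ICs: h(0) = 13, h′(0) = 5.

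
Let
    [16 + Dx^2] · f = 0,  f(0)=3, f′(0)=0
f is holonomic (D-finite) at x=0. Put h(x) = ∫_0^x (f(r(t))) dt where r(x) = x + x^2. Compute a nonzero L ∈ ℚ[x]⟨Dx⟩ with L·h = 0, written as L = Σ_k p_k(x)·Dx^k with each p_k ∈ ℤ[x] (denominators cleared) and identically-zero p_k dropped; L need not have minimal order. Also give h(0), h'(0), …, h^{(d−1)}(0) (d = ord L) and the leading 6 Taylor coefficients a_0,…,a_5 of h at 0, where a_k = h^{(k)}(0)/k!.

f: a_k = 3, 0, -24, 0, 32, 0, …
f∘r: x↦r, Dx↦Dx/r' in L_f ⇒ L₀.
Integrate: L := L₀·Dx.
L = (16 + 96·x + 192·x^2 + 128·x^3)·Dx - 2·Dx^2 + (1 + 2·x)·Dx^3  (order 3).
h: a_k = 0, 3, 0, -8, -12, 8/5, …
ICs: h(0) = 0, h′(0) = 3, h′′(0) = 0.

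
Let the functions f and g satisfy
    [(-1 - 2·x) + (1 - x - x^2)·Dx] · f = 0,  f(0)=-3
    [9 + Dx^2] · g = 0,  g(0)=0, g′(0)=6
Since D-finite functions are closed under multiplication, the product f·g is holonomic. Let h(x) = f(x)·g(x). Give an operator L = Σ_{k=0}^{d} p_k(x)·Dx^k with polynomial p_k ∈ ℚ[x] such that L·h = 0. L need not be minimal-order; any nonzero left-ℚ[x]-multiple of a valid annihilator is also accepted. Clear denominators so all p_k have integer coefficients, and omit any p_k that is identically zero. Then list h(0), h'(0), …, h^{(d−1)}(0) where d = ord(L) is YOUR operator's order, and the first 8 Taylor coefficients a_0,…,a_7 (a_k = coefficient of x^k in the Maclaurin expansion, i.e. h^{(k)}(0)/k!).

f: a_k = -3, -3, -6, -9, -15, -24, -39, -63, …
g: a_k = 0, 6, 0, -9, 0, 81/20, 0, -243/280, …
L₀ := L_f ⊗_s L_g (sym. prod.), ord ≤ 2.
L = (-7 + 9·x + 9·x^2) + (2 + 4·x)·Dx + (-1 + x + x^2)·Dx^2  (order 2).
h: a_k = 0, -18, -18, -9, -27, -963/20, -1503/20, -6759/56, …
ICs: h(0) = 0, h′(0) = -18.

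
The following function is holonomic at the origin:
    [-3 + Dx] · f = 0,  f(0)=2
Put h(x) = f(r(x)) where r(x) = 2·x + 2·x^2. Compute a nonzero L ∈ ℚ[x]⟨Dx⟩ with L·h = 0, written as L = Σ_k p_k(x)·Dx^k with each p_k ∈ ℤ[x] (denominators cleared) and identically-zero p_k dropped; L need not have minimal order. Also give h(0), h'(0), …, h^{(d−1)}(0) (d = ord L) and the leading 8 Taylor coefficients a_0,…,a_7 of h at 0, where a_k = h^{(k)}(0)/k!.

L = (-6 - 12·x) + Dx  (order 1).
h: a_k = 2, 12, 48, 144, 360, 3888/5, 7488/5, 91584/35, …
ICs: h(0) = 2.

f: a_k = 2, 6, 9, 9, 27/4, 81/20, 81/40, 243/280, …
h₀=f(r): pull back L_f along r ⇒ L₀.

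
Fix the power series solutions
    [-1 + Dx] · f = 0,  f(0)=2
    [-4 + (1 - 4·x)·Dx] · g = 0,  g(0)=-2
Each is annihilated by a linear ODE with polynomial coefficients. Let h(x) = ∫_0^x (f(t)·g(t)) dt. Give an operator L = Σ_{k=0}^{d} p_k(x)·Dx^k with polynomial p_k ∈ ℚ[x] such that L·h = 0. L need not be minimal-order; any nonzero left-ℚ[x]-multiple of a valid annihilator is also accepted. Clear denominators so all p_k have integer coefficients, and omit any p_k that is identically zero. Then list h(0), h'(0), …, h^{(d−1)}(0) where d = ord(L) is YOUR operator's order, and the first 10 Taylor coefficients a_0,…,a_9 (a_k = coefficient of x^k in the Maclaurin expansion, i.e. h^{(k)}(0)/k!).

f: a_k = 2, 2, 1, 1/3, 1/12, 1/60, 1/360, 1/2520, 1/20160, 1/181440, …
g: a_k = -2, -8, -32, -128, -512, -2048, -8192, -32768, -131072, -524288, …
Product ⇒ symmetric product L₀, ord ≤ 1.
∫: right-multiply L₀ by Dx.
L = (5 - 4·x)·Dx + (-1 + 4·x)·Dx^2  (order 2).
h: a_k = 0, -4, -10, -82/3, -493/6, -7889/30, -157781/180, -757349/252, -106028861/10080, -3392923553/90720, …
ICs: h(0) = 0, h′(0) = -4.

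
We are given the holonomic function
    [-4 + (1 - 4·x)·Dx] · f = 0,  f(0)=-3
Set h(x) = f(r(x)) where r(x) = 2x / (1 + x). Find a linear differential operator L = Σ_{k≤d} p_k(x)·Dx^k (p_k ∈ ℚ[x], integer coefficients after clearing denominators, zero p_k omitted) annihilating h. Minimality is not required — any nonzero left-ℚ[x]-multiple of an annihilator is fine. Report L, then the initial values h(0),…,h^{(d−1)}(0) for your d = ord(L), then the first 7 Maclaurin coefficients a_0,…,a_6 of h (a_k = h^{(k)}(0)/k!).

L = 8 + (-1 + 6·x + 7·x^2)·Dx  (order 1).
h: a_k = -3, -24, -168, -1176, -8232, -57624, -403368, …
ICs: h(0) = -3.

f: a_k = -3, -12, -48, -192, -768, -3072, -12288, …
h₀=f(r): pull back L_f along r ⇒ L₀.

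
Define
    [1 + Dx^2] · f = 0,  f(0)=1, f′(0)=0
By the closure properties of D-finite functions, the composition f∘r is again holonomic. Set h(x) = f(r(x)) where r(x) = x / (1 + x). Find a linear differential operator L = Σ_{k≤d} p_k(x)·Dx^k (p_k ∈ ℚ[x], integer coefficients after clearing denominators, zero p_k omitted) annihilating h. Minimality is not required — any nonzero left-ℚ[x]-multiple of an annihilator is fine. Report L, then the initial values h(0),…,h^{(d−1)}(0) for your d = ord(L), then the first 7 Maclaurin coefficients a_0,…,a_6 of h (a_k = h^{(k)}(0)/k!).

L = 1 + (2 + 6·x + 6·x^2 + 2·x^3)·Dx + (1 + 4·x + 6·x^2 + 4·x^3 + x^4)·Dx^2  (order 2).
h: a_k = 1, 0, -1/2, 1, -35/24, 11/6, -1501/720, …
ICs: h(0) = 1, h′(0) = 0.

f: a_k = 1, 0, -1/2, 0, 1/24, 0, -1/720, …
h₀=f(r): pull back L_f along r ⇒ L₀.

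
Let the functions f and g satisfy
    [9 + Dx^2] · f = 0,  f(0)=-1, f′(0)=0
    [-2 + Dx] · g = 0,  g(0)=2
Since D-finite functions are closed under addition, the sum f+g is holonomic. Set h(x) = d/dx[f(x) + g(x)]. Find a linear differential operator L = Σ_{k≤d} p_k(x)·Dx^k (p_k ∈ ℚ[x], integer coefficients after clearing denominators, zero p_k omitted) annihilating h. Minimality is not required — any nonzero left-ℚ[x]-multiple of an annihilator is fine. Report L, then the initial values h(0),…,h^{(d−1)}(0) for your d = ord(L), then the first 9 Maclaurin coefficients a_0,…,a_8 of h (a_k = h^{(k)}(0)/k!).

L = 18 - 9·Dx + 2·Dx^2 - Dx^3  (order 3).
h: a_k = 4, 17, 8, -49/6, 8/3, 857/120, 16/45, -6049/5040, 8/315, …
ICs: h(0) = 4, h′(0) = 17, h′′(0) = 16.

f: a_k = -1, 0, 9/2, 0, -27/8, 0, 81/80, 0, -729/4480, …
g: a_k = 2, 4, 4, 8/3, 4/3, 8/15, 8/45, 16/315, 4/315, …
f+g: L₀ = lclm(L_f,L_g), ord ≤ 2+1.
Derive L from L₀ (diff closure).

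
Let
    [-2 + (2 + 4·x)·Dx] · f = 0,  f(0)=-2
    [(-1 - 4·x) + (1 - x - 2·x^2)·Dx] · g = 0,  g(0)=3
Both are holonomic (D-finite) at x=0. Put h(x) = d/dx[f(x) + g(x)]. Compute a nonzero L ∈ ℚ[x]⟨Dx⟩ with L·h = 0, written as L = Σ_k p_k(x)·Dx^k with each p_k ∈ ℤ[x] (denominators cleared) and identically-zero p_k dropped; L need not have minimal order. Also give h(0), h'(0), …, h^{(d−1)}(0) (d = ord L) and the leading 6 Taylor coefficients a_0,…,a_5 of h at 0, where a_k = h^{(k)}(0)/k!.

L = (-48 - 222·x - 432·x^2 - 336·x^3 - 240·x^4) + (-27 - 258·x - 873·x^2 - 1368·x^3 - 1284·x^4 - 720·x^5)·Dx + (7 + 34·x + 41·x^2 - 54·x^3 - 236·x^4 - 328·x^5 - 160·x^6)·Dx^2  (order 2).
h: a_k = 1, 20, 42, 137, 1225/4, 3159/4, …
ICs: h(0) = 1, h′(0) = 20.

f: a_k = -2, -2, 1, -1, 5/4, -7/4, …
g: a_k = 3, 3, 9, 15, 33, 63, …
L₀ := lclm(L_f,L_g); ord L₀ ≤ 1+1.
h=h₀': d/dx-closure on L₀ ⇒ L.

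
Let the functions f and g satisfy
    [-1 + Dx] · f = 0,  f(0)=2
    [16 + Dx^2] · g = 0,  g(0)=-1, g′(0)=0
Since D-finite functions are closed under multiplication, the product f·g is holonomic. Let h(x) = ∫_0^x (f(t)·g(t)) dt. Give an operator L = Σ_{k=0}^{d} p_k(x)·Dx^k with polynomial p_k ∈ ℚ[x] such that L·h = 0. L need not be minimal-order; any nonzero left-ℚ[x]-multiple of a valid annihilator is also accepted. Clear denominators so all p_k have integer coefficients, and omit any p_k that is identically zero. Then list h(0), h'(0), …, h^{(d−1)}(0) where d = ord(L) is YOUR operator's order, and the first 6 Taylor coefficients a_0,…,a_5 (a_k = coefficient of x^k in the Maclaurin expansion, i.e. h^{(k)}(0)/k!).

f: a_k = 2, 2, 1, 1/3, 1/12, 1/60, …
g: a_k = -1, 0, 8, 0, -32/3, 0, …
L₀ := L_f ⊗_s L_g (sym. prod.), ord ≤ 2.
∫: right-multiply L₀ by Dx.
L = 17·Dx - 2·Dx^2 + Dx^3  (order 3).
h: a_k = 0, -2, -1, 5, 47/12, -161/60, …
ICs: h(0) = 0, h′(0) = -2, h′′(0) = -2.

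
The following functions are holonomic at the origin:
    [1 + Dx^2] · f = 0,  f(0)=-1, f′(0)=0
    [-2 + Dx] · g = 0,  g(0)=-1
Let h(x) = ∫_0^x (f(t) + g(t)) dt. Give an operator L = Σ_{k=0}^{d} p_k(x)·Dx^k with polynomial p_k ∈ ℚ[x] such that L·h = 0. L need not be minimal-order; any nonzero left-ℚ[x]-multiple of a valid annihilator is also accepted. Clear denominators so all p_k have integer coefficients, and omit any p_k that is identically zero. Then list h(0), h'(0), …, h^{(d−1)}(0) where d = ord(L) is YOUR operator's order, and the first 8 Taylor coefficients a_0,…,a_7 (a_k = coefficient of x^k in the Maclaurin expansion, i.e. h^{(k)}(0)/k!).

f: a_k = -1, 0, 1/2, 0, -1/24, 0, 1/720, 0, …
g: a_k = -1, -2, -2, -4/3, -2/3, -4/15, -4/45, -8/315, …
h₀=f+g: left-lcm gives L₀, ord ≤ 3.
h=∫₀ˣh₀: take L = L₀·Dx.
L = -2·Dx + Dx^2 - 2·Dx^3 + Dx^4  (order 4).
h: a_k = 0, -2, -1, -1/2, -1/3, -17/120, -2/45, -1/80, …
ICs: h(0) = 0, h′(0) = -2, h′′(0) = -2, h′′′(0) = -3.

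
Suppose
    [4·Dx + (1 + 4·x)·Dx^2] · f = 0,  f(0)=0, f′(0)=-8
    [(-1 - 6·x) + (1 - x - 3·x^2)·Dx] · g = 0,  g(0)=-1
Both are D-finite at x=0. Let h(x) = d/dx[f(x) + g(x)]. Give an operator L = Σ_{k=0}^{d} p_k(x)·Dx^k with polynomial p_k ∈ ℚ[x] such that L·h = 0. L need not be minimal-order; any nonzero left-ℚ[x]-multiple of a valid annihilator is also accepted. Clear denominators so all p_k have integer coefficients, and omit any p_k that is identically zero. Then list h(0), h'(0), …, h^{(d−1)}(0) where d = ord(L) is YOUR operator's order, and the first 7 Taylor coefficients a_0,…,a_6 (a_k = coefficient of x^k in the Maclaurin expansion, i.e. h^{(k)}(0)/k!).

L = (-212 - 1072·x - 3144·x^2 - 2160·x^3 - 2592·x^4) + (-5 - 248·x - 1922·x^2 - 4308·x^3 - 4464·x^4 - 4320·x^5)·Dx + (6 + 53·x + 108·x^2 - 110·x^3 - 519·x^4 - 1044·x^5 - 864·x^6)·Dx^2  (order 2).
h: a_k = -9, 24, -149, 436, -2248, 7610, -34287, …
ICs: h(0) = -9, h′(0) = 24.

f: a_k = 0, -8, 16, -128/3, 128, -2048/5, 4096/3, …
g: a_k = -1, -1, -4, -7, -19, -40, -97, …
f+g: L₀ = lclm(L_f,L_g), ord ≤ 2+1.
Derive L from L₀ (diff closure).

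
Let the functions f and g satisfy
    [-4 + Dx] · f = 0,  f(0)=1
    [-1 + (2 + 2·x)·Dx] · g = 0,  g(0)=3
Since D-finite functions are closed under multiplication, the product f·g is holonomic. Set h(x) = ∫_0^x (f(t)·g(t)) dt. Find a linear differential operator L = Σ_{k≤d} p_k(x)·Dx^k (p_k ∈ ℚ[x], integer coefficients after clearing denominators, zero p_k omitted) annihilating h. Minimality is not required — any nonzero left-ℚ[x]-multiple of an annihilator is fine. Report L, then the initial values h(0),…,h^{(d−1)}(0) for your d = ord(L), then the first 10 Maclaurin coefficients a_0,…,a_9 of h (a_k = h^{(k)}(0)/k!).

f: a_k = 1, 4, 8, 32/3, 32/3, 128/15, 256/45, 1024/315, 512/315, 2048/2835, …
g: a_k = 3, 3/2, -3/8, 3/16, -15/128, 21/256, -63/1024, 99/2048, -1287/32768, 2145/65536, …
f·g: L₀ = L_f ⊗_s L_g, ord ≤ 1·1.
h=∫₀ˣh₀: take L = L₀·Dx.
L = (-9 - 8·x)·Dx + (2 + 2·x)·Dx^2  (order 2).
h: a_k = 0, 3, 27/4, 79/8, 683/64, 5841/640, 49553/7680, 417727/107520, 1167969/573440, 29265889/30965760, …
ICs: h(0) = 0, h′(0) = 3.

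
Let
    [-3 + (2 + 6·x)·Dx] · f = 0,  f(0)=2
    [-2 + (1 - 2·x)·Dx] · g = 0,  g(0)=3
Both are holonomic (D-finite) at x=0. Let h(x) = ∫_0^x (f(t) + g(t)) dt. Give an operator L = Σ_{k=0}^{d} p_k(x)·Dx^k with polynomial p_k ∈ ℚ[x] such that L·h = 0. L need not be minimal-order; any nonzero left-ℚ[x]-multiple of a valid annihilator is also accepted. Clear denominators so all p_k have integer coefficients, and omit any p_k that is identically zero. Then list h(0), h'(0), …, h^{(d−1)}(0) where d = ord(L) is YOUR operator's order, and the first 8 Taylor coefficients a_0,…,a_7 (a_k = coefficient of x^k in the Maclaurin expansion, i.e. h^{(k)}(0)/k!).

L = (66 + 108·x)·Dx + (-41 - 156·x - 324·x^2)·Dx^2 + (2 + 38·x + 24·x^2 - 216·x^3)·Dx^3  (order 3).
h: a_k = 0, 5, 9/2, 13/4, 219/32, 2667/320, 4663/256, 82995/3584, …
ICs: h(0) = 0, h′(0) = 5, h′′(0) = 9.

f: a_k = 2, 3, -9/4, 27/8, -405/64, 1701/128, -15309/512, 72171/1024, …
g: a_k = 3, 6, 12, 24, 48, 96, 192, 384, …
h₀=f+g: left-lcm gives L₀, ord ≤ 2.
h=∫h₀ ⇒ L = L₀·Dx.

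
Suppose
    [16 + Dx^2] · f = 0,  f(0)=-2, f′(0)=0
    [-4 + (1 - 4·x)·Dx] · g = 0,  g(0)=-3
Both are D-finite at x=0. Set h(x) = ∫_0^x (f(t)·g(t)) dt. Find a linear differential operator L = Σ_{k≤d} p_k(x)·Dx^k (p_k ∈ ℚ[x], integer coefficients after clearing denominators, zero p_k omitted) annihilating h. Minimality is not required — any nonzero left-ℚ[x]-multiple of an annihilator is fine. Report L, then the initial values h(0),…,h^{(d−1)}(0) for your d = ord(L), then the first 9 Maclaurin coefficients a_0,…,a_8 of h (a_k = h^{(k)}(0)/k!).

L = (-16 + 64·x)·Dx + 8·Dx^2 + (-1 + 4·x)·Dx^3  (order 3).
h: a_k = 0, 6, 12, 16, 48, 832/5, 1664/3, 199168/105, 99584/15, …
ICs: h(0) = 0, h′(0) = 6, h′′(0) = 24.

f: a_k = -2, 0, 16, 0, -64/3, 0, 512/45, 0, -1024/315, …
g: a_k = -3, -12, -48, -192, -768, -3072, -12288, -49152, -196608, …
Product ⇒ symmetric product L₀, ord ≤ 2.
∫: right-multiply L₀ by Dx.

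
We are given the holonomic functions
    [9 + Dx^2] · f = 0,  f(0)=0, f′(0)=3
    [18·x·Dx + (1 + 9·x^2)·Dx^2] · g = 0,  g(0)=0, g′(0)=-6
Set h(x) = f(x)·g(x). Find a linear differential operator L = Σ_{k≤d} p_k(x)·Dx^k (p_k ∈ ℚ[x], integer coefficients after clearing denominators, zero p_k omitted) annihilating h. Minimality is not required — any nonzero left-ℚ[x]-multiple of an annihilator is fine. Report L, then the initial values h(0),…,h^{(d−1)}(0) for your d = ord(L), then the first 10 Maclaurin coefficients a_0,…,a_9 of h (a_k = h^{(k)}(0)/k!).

f: a_k = 0, 3, 0, -9/2, 0, 81/40, 0, -243/560, 0, 243/4480, …
g: a_k = 0, -6, 0, 18, 0, -486/5, 0, 4374/7, 0, -4374, …
L₀ := L_f ⊗_s L_g (sym. prod.), ord ≤ 4.
L = (810 + 18954·x^2 + 72171·x^4 + 236196·x^6 + 531441·x^8) + (972·x + 14580·x^3 + 78732·x^5 + 236196·x^7)·Dx + (108 + 2592·x^2 + 13122·x^4 + 52488·x^6 + 118098·x^8)·Dx^2 + (108·x + 1620·x^3 + 8748·x^5 + 26244·x^7)·Dx^3 + (2 + 54·x^2 + 567·x^4 + 2916·x^6 + 6561·x^8)·Dx^4  (order 4).
h: a_k = 0, 0, -18, 0, 81, 0, -1539/4, 0, 94041/40, 0, …
ICs: h(0) = 0, h′(0) = 0, h′′(0) = -36, h′′′(0) = 0.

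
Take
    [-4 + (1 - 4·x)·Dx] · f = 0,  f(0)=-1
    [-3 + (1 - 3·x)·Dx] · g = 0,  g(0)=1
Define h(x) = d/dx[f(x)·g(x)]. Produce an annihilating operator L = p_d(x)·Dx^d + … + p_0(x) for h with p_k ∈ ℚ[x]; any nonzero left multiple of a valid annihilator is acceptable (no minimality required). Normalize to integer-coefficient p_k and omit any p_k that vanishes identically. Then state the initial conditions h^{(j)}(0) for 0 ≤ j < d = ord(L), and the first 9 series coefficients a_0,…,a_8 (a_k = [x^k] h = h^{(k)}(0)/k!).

L = (74 - 504·x + 864·x^2) + (-7 + 73·x - 252·x^2 + 288·x^3)·Dx  (order 1).
h: a_k = -7, -74, -525, -3124, -16835, -85182, -412825, -1939688, -8905743, …
ICs: h(0) = -7.

f: a_k = -1, -4, -16, -64, -256, -1024, -4096, -16384, -65536, …
g: a_k = 1, 3, 9, 27, 81, 243, 729, 2187, 6561, …
Sym-product of L_f,L_g gives L₀ (≤ ord 1).
Differentiate: ansatz ord ≤ ord L₀ ⇒ L.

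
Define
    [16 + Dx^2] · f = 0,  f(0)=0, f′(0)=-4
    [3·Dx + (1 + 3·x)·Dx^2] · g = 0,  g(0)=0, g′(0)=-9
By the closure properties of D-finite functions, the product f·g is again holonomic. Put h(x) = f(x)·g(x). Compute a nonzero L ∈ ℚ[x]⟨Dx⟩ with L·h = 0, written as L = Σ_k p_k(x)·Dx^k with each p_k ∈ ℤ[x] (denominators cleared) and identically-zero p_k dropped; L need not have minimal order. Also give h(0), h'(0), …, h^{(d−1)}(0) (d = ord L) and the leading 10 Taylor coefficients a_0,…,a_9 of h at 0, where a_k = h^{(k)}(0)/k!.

f: a_k = 0, -4, 0, 32/3, 0, -128/15, 0, 1024/315, 0, -2048/2835, …
g: a_k = 0, -9, 27/2, -27, 243/4, -729/5, 729/2, -6561/7, 19683/8, -6561, …
h₀=f·g: eliminate ⇒ L₀, order ≤ 2·2.
L = (2272 + 127488·x + 781056·x^2 + 1769472·x^3 + 1327104·x^4) + (4416 + 50112·x + 165888·x^2 + 165888·x^3)·Dx + (1022 + 19392·x + 102816·x^2 + 221184·x^3 + 165888·x^4)·Dx^2 + (276 + 3132·x + 10368·x^2 + 10368·x^3)·Dx^3 + (55 + 714·x + 3375·x^2 + 6912·x^3 + 5184·x^4)·Dx^4  (order 4).
h: a_k = 0, 0, 36, -54, 12, -99, 372, -4626/5, 83828/35, -449961/70, …
ICs: h(0) = 0, h′(0) = 0, h′′(0) = 72, h′′′(0) = -324.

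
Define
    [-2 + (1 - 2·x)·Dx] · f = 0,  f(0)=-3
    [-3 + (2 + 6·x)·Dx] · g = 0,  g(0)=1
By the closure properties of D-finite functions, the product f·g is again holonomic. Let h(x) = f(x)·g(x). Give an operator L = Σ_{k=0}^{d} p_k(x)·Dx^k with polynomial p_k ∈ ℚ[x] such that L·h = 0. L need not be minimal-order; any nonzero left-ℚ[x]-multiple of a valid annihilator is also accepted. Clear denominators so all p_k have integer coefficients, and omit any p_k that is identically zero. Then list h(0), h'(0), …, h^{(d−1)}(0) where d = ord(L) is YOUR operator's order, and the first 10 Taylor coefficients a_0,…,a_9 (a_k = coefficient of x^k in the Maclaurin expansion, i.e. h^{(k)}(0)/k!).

L = (7 + 6·x) + (-2 - 2·x + 12·x^2)·Dx  (order 1).
h: a_k = -3, -21/2, -141/8, -645/16, -9105/128, -41523/256, -286257/1024, -1361541/2048, -35125305/32768, -182721255/65536, …
ICs: h(0) = -3.

f: a_k = -3, -6, -12, -24, -48, -96, -192, -384, -768, -1536, …
g: a_k = 1, 3/2, -9/8, 27/16, -405/128, 1701/256, -15309/1024, 72171/2048, -2814669/32768, 14073345/65536, …
Sym-product of L_f,L_g gives L₀ (≤ ord 1).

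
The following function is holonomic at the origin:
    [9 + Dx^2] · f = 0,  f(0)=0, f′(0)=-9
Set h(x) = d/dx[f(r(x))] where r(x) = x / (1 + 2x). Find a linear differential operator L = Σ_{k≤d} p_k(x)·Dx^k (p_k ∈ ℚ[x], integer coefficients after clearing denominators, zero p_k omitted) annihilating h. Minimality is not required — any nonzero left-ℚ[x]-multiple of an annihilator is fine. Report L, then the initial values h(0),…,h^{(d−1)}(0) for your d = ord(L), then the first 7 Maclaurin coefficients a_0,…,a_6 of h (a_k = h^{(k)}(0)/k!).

f: a_k = 0, -9, 0, 27/2, 0, -243/40, 0, …
f∘r: x↦r, Dx↦Dx/r' in L_f ⇒ L₀.
Differentiate: ansatz ord ≤ ord L₀ ⇒ L.
L = (33 + 96·x + 96·x^2) + (12 + 72·x + 144·x^2 + 96·x^3)·Dx + (1 + 8·x + 24·x^2 + 32·x^3 + 16·x^4)·Dx^2  (order 2).
h: a_k = -9, 36, -135/2, -36, 6957/8, -8775/2, 1288449/80, …
ICs: h(0) = -9, h′(0) = 36.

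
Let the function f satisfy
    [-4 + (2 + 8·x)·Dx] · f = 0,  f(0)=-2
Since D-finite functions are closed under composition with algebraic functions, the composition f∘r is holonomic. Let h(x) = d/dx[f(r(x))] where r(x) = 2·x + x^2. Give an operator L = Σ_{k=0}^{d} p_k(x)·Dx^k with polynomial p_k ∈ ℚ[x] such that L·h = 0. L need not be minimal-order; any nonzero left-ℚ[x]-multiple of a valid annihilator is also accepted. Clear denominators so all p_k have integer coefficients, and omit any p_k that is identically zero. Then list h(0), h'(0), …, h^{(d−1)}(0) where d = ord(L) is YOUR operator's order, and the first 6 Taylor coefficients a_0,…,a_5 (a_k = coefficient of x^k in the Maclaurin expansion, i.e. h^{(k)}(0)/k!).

L = -3 + (-1 - 9·x - 12·x^2 - 4·x^3)·Dx  (order 1).
h: a_k = -8, 24, -144, 912, -6000, 40464, …
ICs: h(0) = -8.

f: a_k = -2, -4, 4, -8, 20, -56, …
f∘r: x↦r, Dx↦Dx/r' in L_f ⇒ L₀.
h₀' ⇒ L via d/dx closure of L₀.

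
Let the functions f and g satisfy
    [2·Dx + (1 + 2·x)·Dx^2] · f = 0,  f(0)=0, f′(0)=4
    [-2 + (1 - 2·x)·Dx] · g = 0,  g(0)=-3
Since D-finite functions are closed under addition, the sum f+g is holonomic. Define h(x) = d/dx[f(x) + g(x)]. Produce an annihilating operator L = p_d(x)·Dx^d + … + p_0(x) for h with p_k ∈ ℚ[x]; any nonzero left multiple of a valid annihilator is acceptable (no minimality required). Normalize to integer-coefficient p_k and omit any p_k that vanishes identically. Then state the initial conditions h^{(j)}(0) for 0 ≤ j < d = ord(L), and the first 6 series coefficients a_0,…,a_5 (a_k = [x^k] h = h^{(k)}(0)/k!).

f: a_k = 0, 4, -4, 16/3, -8, 64/5, …
g: a_k = -3, -6, -12, -24, -48, -96, …
L₀ := lclm(L_f,L_g); ord L₀ ≤ 2+1.
h=h₀': d/dx-closure on L₀ ⇒ L.
L = (-40 - 16·x) + (-8 - 64·x - 32·x^2)·Dx + (3 + 2·x - 12·x^2 - 8·x^3)·Dx^2  (order 2).
h: a_k = -2, -32, -56, -224, -416, -1280, …
ICs: h(0) = -2, h′(0) = -32.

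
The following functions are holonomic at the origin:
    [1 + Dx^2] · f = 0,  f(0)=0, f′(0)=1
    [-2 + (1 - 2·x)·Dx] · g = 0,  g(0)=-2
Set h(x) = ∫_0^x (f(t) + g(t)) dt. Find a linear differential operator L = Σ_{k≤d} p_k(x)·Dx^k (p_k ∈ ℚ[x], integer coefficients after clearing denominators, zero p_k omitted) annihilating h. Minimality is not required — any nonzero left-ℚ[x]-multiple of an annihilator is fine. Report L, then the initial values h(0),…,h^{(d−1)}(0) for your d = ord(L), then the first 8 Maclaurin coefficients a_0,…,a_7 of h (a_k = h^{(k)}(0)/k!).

L = (-50 + 8·x - 8·x^2)·Dx + (9 - 22·x + 12·x^2 - 8·x^3)·Dx^2 + (-50 + 8·x - 8·x^2)·Dx^3 + (9 - 22·x + 12·x^2 - 8·x^3)·Dx^4  (order 4).
h: a_k = 0, -2, -3/2, -8/3, -97/24, -32/5, -7679/720, -128/7, …
ICs: h(0) = 0, h′(0) = -2, h′′(0) = -3, h′′′(0) = -16.

f: a_k = 0, 1, 0, -1/6, 0, 1/120, 0, -1/5040, …
g: a_k = -2, -4, -8, -16, -32, -64, -128, -256, …
Weyl lclm of L_f,L_g ⇒ L₀ (ord ≤ 3).
∫: right-multiply L₀ by Dx.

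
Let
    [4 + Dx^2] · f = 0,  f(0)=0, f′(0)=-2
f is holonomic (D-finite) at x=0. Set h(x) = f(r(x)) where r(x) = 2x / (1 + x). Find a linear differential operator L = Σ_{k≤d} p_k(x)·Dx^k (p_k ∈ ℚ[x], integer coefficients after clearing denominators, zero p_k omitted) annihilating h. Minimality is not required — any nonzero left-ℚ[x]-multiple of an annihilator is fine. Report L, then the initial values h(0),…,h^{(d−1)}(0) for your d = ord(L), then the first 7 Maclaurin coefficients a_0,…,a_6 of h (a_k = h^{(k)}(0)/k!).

f: a_k = 0, -2, 0, 4/3, 0, -4/15, 0, …
Change of var in L_f (x↦r) gives L₀.
L = 16 + (2 + 6·x + 6·x^2 + 2·x^3)·Dx + (1 + 4·x + 6·x^2 + 4·x^3 + x^4)·Dx^2  (order 2).
h: a_k = 0, -4, 4, 20/3, -28, 772/15, -60, …
ICs: h(0) = 0, h′(0) = -4.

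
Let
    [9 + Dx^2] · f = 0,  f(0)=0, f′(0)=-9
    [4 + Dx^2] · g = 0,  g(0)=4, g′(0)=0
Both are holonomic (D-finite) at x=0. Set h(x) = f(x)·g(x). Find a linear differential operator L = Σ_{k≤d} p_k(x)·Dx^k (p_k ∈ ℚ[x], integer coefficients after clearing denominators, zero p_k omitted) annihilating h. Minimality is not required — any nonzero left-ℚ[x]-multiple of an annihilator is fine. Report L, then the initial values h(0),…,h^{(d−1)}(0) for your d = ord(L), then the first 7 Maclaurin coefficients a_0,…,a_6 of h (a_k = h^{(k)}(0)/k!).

f: a_k = 0, -9, 0, 27/2, 0, -243/40, 0, …
g: a_k = 4, 0, -8, 0, 8/3, 0, -16/45, …
h₀=f·g: eliminate ⇒ L₀, order ≤ 2·2.
L = 25 + 26·Dx^2 + Dx^4  (order 4).
h: a_k = 0, -36, 0, 126, 0, -1563/10, 0, …
ICs: h(0) = 0, h′(0) = -36, h′′(0) = 0, h′′′(0) = 756.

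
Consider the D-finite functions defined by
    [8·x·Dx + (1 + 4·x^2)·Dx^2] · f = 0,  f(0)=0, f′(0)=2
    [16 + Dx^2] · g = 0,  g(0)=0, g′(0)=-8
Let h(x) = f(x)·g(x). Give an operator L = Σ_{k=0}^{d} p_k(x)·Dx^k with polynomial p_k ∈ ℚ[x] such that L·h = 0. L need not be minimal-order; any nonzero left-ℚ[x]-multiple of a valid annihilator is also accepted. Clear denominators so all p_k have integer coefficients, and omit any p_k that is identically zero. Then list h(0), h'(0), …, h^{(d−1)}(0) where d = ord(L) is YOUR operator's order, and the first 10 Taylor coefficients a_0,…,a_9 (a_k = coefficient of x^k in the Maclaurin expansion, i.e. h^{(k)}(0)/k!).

L = (2560 + 29696·x^2 + 118784·x^4 + 262144·x^6 + 262144·x^8) + (1536·x + 14336·x^3 + 49152·x^5 + 65536·x^7)·Dx + (240 + 3008·x^2 + 13824·x^4 + 32768·x^6 + 32768·x^8)·Dx^2 + (96·x + 896·x^3 + 3072·x^5 + 4096·x^7)·Dx^3 + (5 + 72·x^2 + 400·x^4 + 1024·x^6 + 1024·x^8)·Dx^4  (order 4).
h: a_k = 0, 0, -16, 0, 64, 0, -1280/9, 0, 1024/3, 0, …
ICs: h(0) = 0, h′(0) = 0, h′′(0) = -32, h′′′(0) = 0.

f: a_k = 0, 2, 0, -8/3, 0, 32/5, 0, -128/7, 0, 512/9, …
g: a_k = 0, -8, 0, 64/3, 0, -256/15, 0, 2048/315, 0, -4096/2835, …
L₀ := L_f ⊗_s L_g (sym. prod.), ord ≤ 4.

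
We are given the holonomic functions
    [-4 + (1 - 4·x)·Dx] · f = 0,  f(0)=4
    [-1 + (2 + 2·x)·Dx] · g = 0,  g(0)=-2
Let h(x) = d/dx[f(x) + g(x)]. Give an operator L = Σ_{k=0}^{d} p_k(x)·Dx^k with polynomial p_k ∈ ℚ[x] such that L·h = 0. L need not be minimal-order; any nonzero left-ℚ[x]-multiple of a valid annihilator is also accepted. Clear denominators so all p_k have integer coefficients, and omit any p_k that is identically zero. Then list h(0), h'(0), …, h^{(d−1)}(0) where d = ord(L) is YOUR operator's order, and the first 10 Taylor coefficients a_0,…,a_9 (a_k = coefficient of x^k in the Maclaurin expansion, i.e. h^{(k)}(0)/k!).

f: a_k = 4, 16, 64, 256, 1024, 4096, 16384, 65536, 262144, 1048576, …
g: a_k = -2, -1, 1/4, -1/8, 5/64, -7/128, 21/512, -33/1024, 429/16384, -715/32768, …
Sum ⇒ L₀ = lclm(L_f,L_g) in ℚ(x)⟨Dx⟩.
h₀' ⇒ L via d/dx closure of L₀.
L = (-216 - 96·x) + (-381 - 792·x - 336·x^2)·Dx + (34 - 78·x - 208·x^2 - 96·x^3)·Dx^2  (order 2).
h: a_k = 15, 257/2, 6141/8, 65541/16, 2621405/128, 25165887/256, 469761817/1024, 4294967725/2048, 309237638877/32768, 2748779081595/65536, …
ICs: h(0) = 15, h′(0) = 257/2.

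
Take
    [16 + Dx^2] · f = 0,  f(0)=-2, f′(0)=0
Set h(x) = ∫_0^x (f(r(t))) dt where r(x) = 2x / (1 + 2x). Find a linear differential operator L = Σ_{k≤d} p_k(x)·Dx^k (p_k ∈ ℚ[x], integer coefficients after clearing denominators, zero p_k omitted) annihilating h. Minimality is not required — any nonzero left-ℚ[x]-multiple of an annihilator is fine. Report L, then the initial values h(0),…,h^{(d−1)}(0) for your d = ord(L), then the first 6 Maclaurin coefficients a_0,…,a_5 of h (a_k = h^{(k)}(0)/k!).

f: a_k = -2, 0, 16, 0, -64/3, 0, …
h₀=f(r): pull back L_f along r ⇒ L₀.
h=∫₀ˣh₀: take L = L₀·Dx.
L = 64·Dx + (4 + 24·x + 48·x^2 + 32·x^3)·Dx^2 + (1 + 8·x + 24·x^2 + 32·x^3 + 16·x^4)·Dx^3  (order 3).
h: a_k = 0, -2, 0, 64/3, -64, 256/3, …
ICs: h(0) = 0, h′(0) = -2, h′′(0) = 0.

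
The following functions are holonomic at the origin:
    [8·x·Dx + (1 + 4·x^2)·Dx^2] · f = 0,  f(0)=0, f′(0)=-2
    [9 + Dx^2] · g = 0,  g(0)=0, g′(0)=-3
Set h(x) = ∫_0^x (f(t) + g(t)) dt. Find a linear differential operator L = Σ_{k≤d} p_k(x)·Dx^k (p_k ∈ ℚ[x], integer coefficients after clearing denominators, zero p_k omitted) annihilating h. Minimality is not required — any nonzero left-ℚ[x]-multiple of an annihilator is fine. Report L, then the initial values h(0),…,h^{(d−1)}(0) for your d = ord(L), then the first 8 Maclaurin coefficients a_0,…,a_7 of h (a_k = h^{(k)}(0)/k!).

L = (-2808·x + 19008·x^3 + 10368·x^5)·Dx^2 + (9 + 1548·x^2 + 7344·x^4 + 5184·x^6)·Dx^3 + (-312·x + 2112·x^3 + 1152·x^5)·Dx^4 + (1 + 172·x^2 + 816·x^4 + 576·x^6)·Dx^5  (order 5).
h: a_k = 0, 0, -5/2, 0, 43/24, 0, -337/240, 0, …
ICs: h(0) = 0, h′(0) = 0, h′′(0) = -5, h′′′(0) = 0, h′′′′(0) = 43.

f: a_k = 0, -2, 0, 8/3, 0, -32/5, 0, 128/7, …
g: a_k = 0, -3, 0, 9/2, 0, -81/40, 0, 243/560, …
Weyl lclm of L_f,L_g ⇒ L₀ (ord ≤ 4).
h=∫h₀ ⇒ L = L₀·Dx.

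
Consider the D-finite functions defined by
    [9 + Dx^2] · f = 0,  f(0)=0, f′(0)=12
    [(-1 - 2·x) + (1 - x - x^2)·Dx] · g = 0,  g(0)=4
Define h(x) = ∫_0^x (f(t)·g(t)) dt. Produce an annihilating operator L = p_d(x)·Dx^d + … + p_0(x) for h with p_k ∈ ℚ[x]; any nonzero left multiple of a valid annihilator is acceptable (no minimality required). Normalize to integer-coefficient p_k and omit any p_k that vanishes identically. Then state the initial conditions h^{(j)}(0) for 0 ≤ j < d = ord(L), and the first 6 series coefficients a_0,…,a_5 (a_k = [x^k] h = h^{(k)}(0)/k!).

f: a_k = 0, 12, 0, -18, 0, 81/10, …
g: a_k = 4, 4, 8, 12, 20, 32, …
f·g: L₀ = L_f ⊗_s L_g, ord ≤ 2·1.
Integrate: L := L₀·Dx.
L = (-7 + 9·x + 9·x^2)·Dx + (2 + 4·x)·Dx^2 + (-1 + x + x^2)·Dx^3  (order 3).
h: a_k = 0, 0, 24, 16, 6, 72/5, …
ICs: h(0) = 0, h′(0) = 0, h′′(0) = 48.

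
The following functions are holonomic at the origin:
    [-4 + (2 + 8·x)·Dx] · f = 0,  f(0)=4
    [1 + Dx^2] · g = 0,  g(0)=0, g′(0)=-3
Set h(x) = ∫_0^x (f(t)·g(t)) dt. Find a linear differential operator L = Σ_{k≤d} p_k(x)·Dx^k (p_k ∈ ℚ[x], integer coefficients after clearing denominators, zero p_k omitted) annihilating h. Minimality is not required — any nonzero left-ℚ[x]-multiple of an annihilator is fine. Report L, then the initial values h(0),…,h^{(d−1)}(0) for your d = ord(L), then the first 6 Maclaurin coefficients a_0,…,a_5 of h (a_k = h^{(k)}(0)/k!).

f: a_k = 4, 8, -8, 16, -40, 112, …
g: a_k = 0, -3, 0, 1/2, 0, -1/40, …
L₀ := L_f ⊗_s L_g (sym. prod.), ord ≤ 2.
h=∫₀ˣh₀: take L = L₀·Dx.
L = (13 + 8·x + 16·x^2)·Dx + (-4 - 16·x)·Dx^2 + (1 + 8·x + 16·x^2)·Dx^3  (order 3).
h: a_k = 0, 0, -6, -8, 13/2, -44/5, …
ICs: h(0) = 0, h′(0) = 0, h′′(0) = -12.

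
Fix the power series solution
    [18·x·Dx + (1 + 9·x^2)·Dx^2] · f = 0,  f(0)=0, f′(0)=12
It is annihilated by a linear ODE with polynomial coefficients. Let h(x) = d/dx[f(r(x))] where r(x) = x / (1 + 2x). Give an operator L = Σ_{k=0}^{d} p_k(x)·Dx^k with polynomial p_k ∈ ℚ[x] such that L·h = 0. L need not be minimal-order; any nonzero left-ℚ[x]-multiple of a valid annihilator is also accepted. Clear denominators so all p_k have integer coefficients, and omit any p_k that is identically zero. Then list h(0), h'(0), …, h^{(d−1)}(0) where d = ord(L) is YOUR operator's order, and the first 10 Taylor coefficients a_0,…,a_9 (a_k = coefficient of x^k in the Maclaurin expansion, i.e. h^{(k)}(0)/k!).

L = (4 + 26·x) + (1 + 4·x + 13·x^2)·Dx  (order 1).
h: a_k = 12, -48, 36, 480, -2388, 3312, 17796, -114240, 225612, 582672, …
ICs: h(0) = 12.

f: a_k = 0, 12, 0, -36, 0, 972/5, 0, -8748/7, 0, 8748, …
Change of var in L_f (x↦r) gives L₀.
h₀' ⇒ L via d/dx closure of L₀.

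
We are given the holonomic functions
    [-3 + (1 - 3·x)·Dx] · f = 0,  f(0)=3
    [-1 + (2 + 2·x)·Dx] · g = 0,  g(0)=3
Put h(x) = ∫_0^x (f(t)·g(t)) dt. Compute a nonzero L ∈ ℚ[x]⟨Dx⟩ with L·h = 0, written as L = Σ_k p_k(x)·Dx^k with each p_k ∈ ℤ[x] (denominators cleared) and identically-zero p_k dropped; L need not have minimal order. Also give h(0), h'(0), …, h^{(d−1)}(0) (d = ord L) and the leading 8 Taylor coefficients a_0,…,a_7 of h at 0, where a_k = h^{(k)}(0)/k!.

L = (7 + 3·x)·Dx + (-2 + 4·x + 6·x^2)·Dx^2  (order 2).
h: a_k = 0, 9, 63/4, 249/8, 4491/64, 107739/640, 215499/512, 7757775/7168, …
ICs: h(0) = 0, h′(0) = 9.

f: a_k = 3, 9, 27, 81, 243, 729, 2187, 6561, …
g: a_k = 3, 3/2, -3/8, 3/16, -15/128, 21/256, -63/1024, 99/2048, …
L₀ := L_f ⊗_s L_g (sym. prod.), ord ≤ 1.
h=∫h₀ ⇒ L = L₀·Dx.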